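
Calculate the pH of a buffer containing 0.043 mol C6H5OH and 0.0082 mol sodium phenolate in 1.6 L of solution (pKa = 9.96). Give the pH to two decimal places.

pH = 9.24

Henderson–Hasselbalch: pH = pKa + log([C6H5O-]/[C6H5OH]) = 9.96 + log(0.0082/0.043)
pH = 9.96 + (-0.720) = 9.24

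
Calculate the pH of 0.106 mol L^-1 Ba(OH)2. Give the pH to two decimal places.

Ba(OH)2 is a strong base (each formula unit releases 2 OH-); [OH-] = 0.212 M.
pOH = -log(0.212) = 0.67
pH = 14.00 - 0.67 = 13.33

pH = 13.33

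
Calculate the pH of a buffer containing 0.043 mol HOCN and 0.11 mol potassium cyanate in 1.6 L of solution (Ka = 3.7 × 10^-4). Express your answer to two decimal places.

pKa = −log(3.7 × 10^-4) = 3.432
Using pH = pKa + log([base]/[acid]) with [base]/[acid] = 0.11/0.043:
pH = 3.432 + (+0.408) = 3.84

pH = 3.84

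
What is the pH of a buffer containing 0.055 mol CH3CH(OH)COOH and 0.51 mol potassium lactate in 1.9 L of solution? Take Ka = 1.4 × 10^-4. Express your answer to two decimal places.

pH = 4.82

pKa = −log(1.4 × 10^-4) = 3.854
Using pH = pKa + log([base]/[acid]) with [base]/[acid] = 0.51/0.055:
pH = 3.854 + (+0.967) = 4.82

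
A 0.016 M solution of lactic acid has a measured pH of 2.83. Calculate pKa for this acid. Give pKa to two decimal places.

pKa = 3.82

[H+] = 10^(-2.83) = 1.48 × 10^-3 M
At equilibrium [HA] = 0.016 − 1.48 × 10^-3 = 1.45 × 10^-2 M
Ka = [H+][A-]/[HA] = (1.48 × 10^-3)² / 1.45 × 10^-2 = 1.51 × 10^-4
pKa = -log(1.51 × 10^-4) = 3.82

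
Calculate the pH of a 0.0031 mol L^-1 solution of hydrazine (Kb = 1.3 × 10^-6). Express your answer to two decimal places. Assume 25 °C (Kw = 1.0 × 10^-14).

pH = 9.80

N2H4 + H2O ⇌ N2H5+ + OH-
From the ICE table, Kb = [OH-]²/(0.0031 − [OH-]) = 1.3 × 10^-6.
Assume [OH-] ≪ 0.0031: [OH-] ≈ √(1.3 × 10^-6 × 0.0031) = 6.35 × 10^-5 M
([OH-]/C₀ = 2% < 5%, so the approximation holds.)
pOH = −log(6.35 × 10^-5) = 4.20; pH = 14.00 − 4.20 = 9.80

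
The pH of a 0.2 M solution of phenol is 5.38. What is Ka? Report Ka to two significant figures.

Ka = 8.7 × 10^-11

[H+] = 10^(-5.38) = 4.17 × 10^-6 M
At equilibrium [HA] = 0.2 − 4.17 × 10^-6 = 2.00 × 10^-1 M
Ka = [H+][A-]/[HA] = (4.17 × 10^-6)² / 2.00 × 10^-1 = 8.7 × 10^-11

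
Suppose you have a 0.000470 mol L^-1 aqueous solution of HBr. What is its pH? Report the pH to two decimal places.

pH = 3.33

HBr is a strong acid and dissociates completely, so [H+] = 0.000470 M.
pH = -log(0.00047) = 3.33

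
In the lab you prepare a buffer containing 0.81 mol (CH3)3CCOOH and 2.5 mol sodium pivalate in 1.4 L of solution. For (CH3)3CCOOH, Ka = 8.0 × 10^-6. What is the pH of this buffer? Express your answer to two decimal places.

pH = 5.59

pKa = −log(8.0 × 10^-6) = 5.097
pH = pKa + log([A⁻]/[HA]) = 5.097 + log(2.5/0.81)
pH = 5.097 + (+0.489) = 5.59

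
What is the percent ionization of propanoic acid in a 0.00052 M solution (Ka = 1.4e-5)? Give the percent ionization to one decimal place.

CH3CH2COOH ⇌ CH3CH2COO- + H+; let x = [H+] at equilibrium.
Ka = x²/(C₀ − x); solving the quadratic gives x = 7.86 × 10^-5 M.
% ionization = x/C₀ × 100% = 7.86 × 10^-5/0.00052 × 100% = 15.1%

15.1%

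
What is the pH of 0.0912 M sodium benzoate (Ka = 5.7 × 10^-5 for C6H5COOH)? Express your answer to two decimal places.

C6H5COO- is the conjugate base of the weak acid C6H5COOH.
Kb = Kw/Ka = 1.0×10^-14 / 5.7 × 10^-5 = 1.75 × 10^-10
From the ICE table, Kb = [OH-]²/(0.0912 − [OH-]) = 1.75 × 10^-10.
Since Kb ≪ C₀, [OH-] ≈ √(Kb·C₀) = 3.99 × 10^-6 M.
Check: 0.0044% ionized — well under 5%, approximation valid.
pOH = −log(3.99 × 10^-6) = 5.40; pH = 14.00 − 5.40 = 8.60

pH = 8.60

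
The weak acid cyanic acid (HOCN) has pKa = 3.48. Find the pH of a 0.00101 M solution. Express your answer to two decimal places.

HOCN ⇌ OCN- + H+
Ka = 10^(−3.48) = 3.31 × 10^-4
Ka = [H+]²/(0.00101 − [H+]) = 3.31 × 10^-4
Here C₀/Ka ≈ 3.05, so the small-[H+] approximation fails. Use the quadratic:
[H+] = (−Ka + √(Ka² + 4·Ka·C₀))/2 = 4.36 × 10^-4 M
pH = −log[H+] = −log(4.36 × 10^-4) = 3.36

pH = 3.36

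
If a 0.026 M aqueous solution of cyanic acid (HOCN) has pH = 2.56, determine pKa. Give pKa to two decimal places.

[H+] = 10^(-2.56) = 2.75 × 10^-3 M
At equilibrium [HA] = 0.026 − 2.75 × 10^-3 = 2.32 × 10^-2 M
Ka = [H+][A-]/[HA] = (2.75 × 10^-3)² / 2.32 × 10^-2 = 3.26 × 10^-4
pKa = -log(3.26 × 10^-4) = 3.49

pKa = 3.49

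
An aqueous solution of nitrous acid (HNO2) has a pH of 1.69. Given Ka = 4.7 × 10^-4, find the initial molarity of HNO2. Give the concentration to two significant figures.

C₀ = 9.1 × 10^-1 M

[H+] = 10^(-1.69) = 2.04 × 10^-2 M = x
Ka = x²/(C₀ − x) ⇒ C₀ = x + x²/Ka
C₀ = 2.04 × 10^-2 + (2.04 × 10^-2)²/(4.7 × 10^-4) = 9.06 × 10^-1 M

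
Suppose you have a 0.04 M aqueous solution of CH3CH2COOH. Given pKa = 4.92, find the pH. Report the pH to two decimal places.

pH = 3.16

CH3CH2COOH ⇌ CH3CH2COO- + H+
Ka = 10^(−4.92) = 1.20 × 10^-5
Ka = [H+]²/(0.04 − [H+]) = 1.20 × 10^-5
Since Ka ≪ C₀, [H+] ≈ √(Ka·C₀) = 6.93 × 10^-4 M.
Check: 1.7% ionized — well under 5%, approximation valid.
pH = −log(6.93 × 10^-4) = 3.16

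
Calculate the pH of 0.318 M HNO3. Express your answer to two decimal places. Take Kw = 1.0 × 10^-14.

pH = 0.50

HNO3 is a strong acid and dissociates completely, so [H+] = 0.318 M.
pH = -log(0.318) = 0.50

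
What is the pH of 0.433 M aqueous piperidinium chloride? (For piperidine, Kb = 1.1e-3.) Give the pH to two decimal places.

pH = 5.70

C5H10NH2+ is the conjugate acid of the weak base C5H10NH.
Ka = Kw/Kb = 1.0×10^-14 / 1.1 × 10^-3 = 9.09 × 10^-12
Ka = x²/(0.433 − x) = 9.09 × 10^-12
Neglecting x in the denominator: x = √(9.09 × 10^-12 × 0.433) = 1.98 × 10^-6 M
(x/C₀ = 0.00046% < 5%, so the approximation holds.)
pH = −log[H+] = −log(1.98 × 10^-6) = 5.70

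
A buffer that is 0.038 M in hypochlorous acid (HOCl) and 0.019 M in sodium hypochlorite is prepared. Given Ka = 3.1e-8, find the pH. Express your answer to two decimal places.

pKa = −log(3.1 × 10^-8) = 7.509
Henderson–Hasselbalch: pH = pKa + log([OCl-]/[HOCl]) = 7.509 + log(0.019/0.038)
pH = 7.509 + (-0.301) = 7.21

pH = 7.21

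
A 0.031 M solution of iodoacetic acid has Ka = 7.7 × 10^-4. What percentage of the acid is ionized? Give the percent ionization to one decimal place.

ICH2COOH ⇌ ICH2COO- + H+; let x = [H+] at equilibrium.
Ka = x²/(C₀ − x); solving the quadratic gives x = 4.52 × 10^-3 M.
Fraction ionized = 4.52 × 10^-3 / 0.031 = 0.1458 → 14.6%

14.6%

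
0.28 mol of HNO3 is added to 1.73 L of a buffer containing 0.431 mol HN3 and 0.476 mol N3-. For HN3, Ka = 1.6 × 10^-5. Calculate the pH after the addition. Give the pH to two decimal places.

After neutralization: n(HN3) = 0.711 mol, n(N3-) = 0.196 mol.
pKa = −log(1.6 × 10^-5) = 4.796
pH = pKa + log(n_N3-/n_HN3) = 4.796 + log(0.196/0.711) = 4.796 + (-0.560)

pH = 4.24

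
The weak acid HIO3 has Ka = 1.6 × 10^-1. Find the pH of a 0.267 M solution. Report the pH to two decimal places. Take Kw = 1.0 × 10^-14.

pH = 0.85

HIO3 ⇌ IO3- + H+
Ka = x²/(0.267 − x) = 1.6 × 10^-1
The 5% rule fails; solving x² + Ka·x − Ka·C₀ = 0 exactly:
x = [−0.16 + √(0.16² + 0.171)]/2 = 1.42 × 10^-1 M
pH = −log(1.42 × 10^-1) = 0.85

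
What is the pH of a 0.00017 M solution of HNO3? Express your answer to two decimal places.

HNO3 is a strong acid and dissociates completely, so [H+] = 0.00017 M.
pH = -log(0.00017) = 3.77

pH = 3.77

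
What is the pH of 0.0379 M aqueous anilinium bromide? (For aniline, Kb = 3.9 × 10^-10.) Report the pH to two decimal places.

C6H5NH3+ is the conjugate acid of the weak base C6H5NH2.
Ka = Kw/Kb = 1.0×10^-14 / 3.9 × 10^-10 = 2.56 × 10^-5
Ka = x²/(0.0379 − x) = 2.56 × 10^-5
Since Ka ≪ C₀, x ≈ √(Ka·C₀) = 9.85 × 10^-4 M.
(x/C₀ = 2.6% < 5%, so the approximation holds.)
pH = −log(9.85 × 10^-4) = 3.01

pH = 3.01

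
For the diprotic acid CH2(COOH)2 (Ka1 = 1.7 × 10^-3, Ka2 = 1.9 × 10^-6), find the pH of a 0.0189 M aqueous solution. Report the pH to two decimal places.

pH = 2.31

Ka1 ≫ Ka2, so treat the first dissociation as the only significant source of H+.
Ka1 = x²/(0.0189 − x) = 1.7 × 10^-3
Solving the quadratic: x = (−Ka1 + √(Ka1² + 4·Ka1·C₀))/2 = 4.88 × 10^-3 M
pH = −log(4.88 × 10^-3) = 2.31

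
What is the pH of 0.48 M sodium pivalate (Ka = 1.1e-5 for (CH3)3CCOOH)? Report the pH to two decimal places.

(CH3)3CCOO- is the conjugate base of the weak acid (CH3)3CCOOH.
Kb = Kw/Ka = 1.0×10^-14 / 1.1 × 10^-5 = 9.09 × 10^-10
From the ICE table, Kb = [OH-]²/(0.48 − [OH-]) = 9.09 × 10^-10.
Since Kb ≪ C₀, [OH-] ≈ √(Kb·C₀) = 2.09 × 10^-5 M.
([OH-]/C₀ = 0.0044% < 5%, so the approximation holds.)
pOH = −log(2.09 × 10^-5) = 4.68; pH = 14.00 − 4.68 = 9.32

pH = 9.32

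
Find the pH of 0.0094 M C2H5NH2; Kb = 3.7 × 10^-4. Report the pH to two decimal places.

C2H5NH2 + H2O ⇌ C2H5NH3+ + OH-
From the ICE table, Kb = [OH-]²/(0.0094 − [OH-]) = 3.7 × 10^-4.
Here C₀/Kb ≈ 25.4, so the small-[OH-] approximation fails. Use the quadratic:
[OH-] = [−0.00037 + √(0.00037² + 1.39e-05)]/2 = 1.69 × 10^-3 M
pOH = −log(1.69 × 10^-3) = 2.77; pH = 14.00 − 2.77 = 11.23

pH = 11.23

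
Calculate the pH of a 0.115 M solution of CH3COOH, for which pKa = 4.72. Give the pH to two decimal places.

CH3COOH ⇌ CH3COO- + H+
Ka = 10^(−4.72) = 1.91 × 10^-5
Let x = [H+] at equilibrium. Ka = x²/(0.115 − x).
Assume x ≪ 0.115: x ≈ √(1.91 × 10^-5 × 0.115) = 1.48 × 10^-3 M
Check: 1.3% ionized — well under 5%, approximation valid.
pH = −log[H+] = −log(1.48 × 10^-3) = 2.83

pH = 2.83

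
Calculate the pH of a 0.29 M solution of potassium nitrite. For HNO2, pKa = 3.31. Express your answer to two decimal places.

pH = 8.39

NO2- is the conjugate base of the weak acid HNO2.
Ka = 10^(−3.31) = 4.90 × 10^-4
Kb = Kw/Ka = 1.0×10^-14 / 4.90 × 10^-4 = 2.04 × 10^-11
Kb = [OH-]²/(0.29 − [OH-]) = 2.04 × 10^-11
Neglecting [OH-] in the denominator: [OH-] = √(2.04 × 10^-11 × 0.29) = 2.43 × 10^-6 M
pOH = 5.61, so pH = 14.00 − pOH = 8.39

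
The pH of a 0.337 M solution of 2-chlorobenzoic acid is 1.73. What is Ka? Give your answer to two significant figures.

[H+] = 10^(-1.73) = 1.86 × 10^-2 M
At equilibrium [HA] = 0.337 − 1.86 × 10^-2 = 3.18 × 10^-1 M
Ka = [H+][A-]/[HA] = (1.86 × 10^-2)² / 3.18 × 10^-1 = 1.1 × 10^-3

Ka = 1.1 × 10^-3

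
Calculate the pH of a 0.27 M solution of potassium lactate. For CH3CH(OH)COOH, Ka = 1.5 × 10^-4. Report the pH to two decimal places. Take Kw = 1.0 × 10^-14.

CH3CH(OH)COO- is the conjugate base of the weak acid CH3CH(OH)COOH.
Kb = Kw/Ka = 1.0×10^-14 / 1.5 × 10^-4 = 6.67 × 10^-11
From the ICE table, Kb = x²/(0.27 − x) = 6.67 × 10^-11.
Assume x ≪ 0.27: x ≈ √(6.67 × 10^-11 × 0.27) = 4.24 × 10^-6 M
pOH = 5.37, so pH = 14.00 − pOH = 8.63

pH = 8.63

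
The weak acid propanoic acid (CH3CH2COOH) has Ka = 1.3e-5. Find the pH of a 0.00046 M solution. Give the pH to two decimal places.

pH = 4.15

CH3CH2COOH ⇌ CH3CH2COO- + H+
Let x = [H+] at equilibrium. Ka = x²/(0.00046 − x).
The 5% rule fails; solving x² + Ka·x − Ka·C₀ = 0 exactly:
x = (−Ka + √(Ka² + 4·Ka·C₀))/2 = 7.11 × 10^-5 M
pH = −log(7.11 × 10^-5) = 4.15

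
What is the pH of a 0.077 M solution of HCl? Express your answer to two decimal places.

HCl is a strong acid and dissociates completely, so [H+] = 0.077 M.
pH = -log(0.077) = 1.11

pH = 1.11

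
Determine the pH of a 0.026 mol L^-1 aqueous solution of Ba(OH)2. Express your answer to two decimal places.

pH = 12.72

Ba(OH)2 is a strong base (each formula unit releases 2 OH-); [OH-] = 0.052 M.
pOH = -log(0.052) = 1.28
pH = 14.00 - 1.28 = 12.72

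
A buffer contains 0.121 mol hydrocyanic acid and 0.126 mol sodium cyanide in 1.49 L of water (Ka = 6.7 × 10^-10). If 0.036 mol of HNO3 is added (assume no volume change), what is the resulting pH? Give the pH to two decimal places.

pH = 8.93

After neutralization: n(HCN) = 0.157 mol, n(CN-) = 0.09 mol.
pKa = −log(6.7 × 10^-10) = 9.174
pH = pKa + log(n_CN-/n_HCN) = 9.174 + log(0.09/0.157) = 9.174 + (-0.242)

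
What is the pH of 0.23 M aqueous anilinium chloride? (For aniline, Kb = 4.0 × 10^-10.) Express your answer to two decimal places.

C6H5NH3+ is the conjugate acid of the weak base C6H5NH2.
Ka = Kw/Kb = 1.0×10^-14 / 4.0 × 10^-10 = 2.50 × 10^-5
Ka = [H+]²/(0.23 − [H+]) = 2.50 × 10^-5
Since Ka ≪ C₀, [H+] ≈ √(Ka·C₀) = 2.40 × 10^-3 M.
pH = −log(2.40 × 10^-3) = 2.62

pH = 2.62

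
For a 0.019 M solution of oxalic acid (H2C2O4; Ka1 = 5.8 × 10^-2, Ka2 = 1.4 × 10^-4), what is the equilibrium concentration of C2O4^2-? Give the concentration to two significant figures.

First ionization gives [H+] ≈ [HC2O4-] = 1.51 × 10^-2 M.
Second step: Ka2 = [H+][C2O4^2-]/[HC2O4-] ≈ [C2O4^2-] (since [H+] ≈ [HC2O4-]).
So [C2O4^2-] ≈ Ka2.

1.4 × 10^-4 M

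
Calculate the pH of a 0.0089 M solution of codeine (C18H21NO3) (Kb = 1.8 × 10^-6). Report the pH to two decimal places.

pH = 10.10

C18H21NO3 + H2O ⇌ C18H22NO3+ + OH-
From the ICE table, Kb = x²/(0.0089 − x) = 1.8 × 10^-6.
Neglecting x in the denominator: x = √(1.8 × 10^-6 × 0.0089) = 1.27 × 10^-4 M
Check: 1.4% ionized — well under 5%, approximation valid.
pOH = −log(1.27 × 10^-4) = 3.90; pH = 14.00 − 3.90 = 10.10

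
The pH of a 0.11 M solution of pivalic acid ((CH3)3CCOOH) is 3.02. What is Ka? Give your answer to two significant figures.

[H+] = 10^(-3.02) = 9.55 × 10^-4 M
At equilibrium [HA] = 0.11 − 9.55 × 10^-4 = 1.09 × 10^-1 M
Ka = [H+][A-]/[HA] = (9.55 × 10^-4)² / 1.09 × 10^-1 = 8.4 × 10^-6

Ka = 8.4 × 10^-6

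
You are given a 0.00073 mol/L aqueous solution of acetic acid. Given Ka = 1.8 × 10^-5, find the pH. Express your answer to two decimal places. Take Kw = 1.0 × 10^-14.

CH3COOH ⇌ CH3COO- + H+
From the ICE table, Ka = [H+]²/(0.00073 − [H+]) = 1.8 × 10^-5.
The 5% rule fails; solving [H+]² + Ka·[H+] − Ka·C₀ = 0 exactly:
[H+] = [−1.8e-05 + √(1.8e-05² + 5.26e-08)]/2 = 1.06 × 10^-4 M
pH = −log[H+] = −log(1.06 × 10^-4) = 3.97

pH = 3.97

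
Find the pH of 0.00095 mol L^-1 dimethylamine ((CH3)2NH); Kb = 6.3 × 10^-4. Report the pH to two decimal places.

pH = 10.72

(CH3)2NH + H2O ⇌ (CH3)2NH2+ + OH-
Kb = x²/(0.00095 − x) = 6.3 × 10^-4
The 5% rule fails; solving x² + Kb·x − Kb·C₀ = 0 exactly:
x = [−0.00063 + √(0.00063² + 2.39e-06)]/2 = 5.20 × 10^-4 M
pOH = −log(5.20 × 10^-4) = 3.28; pH = 14.00 − 3.28 = 10.72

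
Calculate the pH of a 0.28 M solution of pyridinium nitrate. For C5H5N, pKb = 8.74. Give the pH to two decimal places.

C5H5NH+ is the conjugate acid of the weak base C5H5N.
Kb = 10^(−8.74) = 1.82 × 10^-9
Ka = Kw/Kb = 1.0×10^-14 / 1.82 × 10^-9 = 5.49 × 10^-6
Ka = x²/(0.28 − x) = 5.49 × 10^-6
Neglecting x in the denominator: x = √(5.49 × 10^-6 × 0.28) = 1.24 × 10^-3 M
(x/C₀ = 0.44% < 5%, so the approximation holds.)
pH = −log(1.24 × 10^-3) = 2.91

pH = 2.91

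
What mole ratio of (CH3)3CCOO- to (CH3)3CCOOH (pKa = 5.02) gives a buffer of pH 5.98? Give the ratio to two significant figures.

pH = pKa + log(r) ⇒ log(r) = 5.98 − 5.02 = +0.96
r = [(CH3)3CCOO-]/[(CH3)3CCOOH] = 10^(+0.96) = 9.12

ratio = 9.1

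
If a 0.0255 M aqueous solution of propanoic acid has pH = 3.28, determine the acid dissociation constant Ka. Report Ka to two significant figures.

Ka = 1.1 × 10^-5

[H+] = 10^(-3.28) = 5.25 × 10^-4 M
At equilibrium [HA] = 0.0255 − 5.25 × 10^-4 = 2.50 × 10^-2 M
Ka = [H+][A-]/[HA] = (5.25 × 10^-4)² / 2.50 × 10^-2 = 1.1 × 10^-5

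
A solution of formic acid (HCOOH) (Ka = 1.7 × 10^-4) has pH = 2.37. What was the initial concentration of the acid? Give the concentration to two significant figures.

[H+] = 10^(-2.37) = 4.27 × 10^-3 M = x
Ka = x²/(C₀ − x) ⇒ C₀ = x + x²/Ka
C₀ = 4.27 × 10^-3 + (4.27 × 10^-3)²/(1.7 × 10^-4) = 1.12 × 10^-1 M

C₀ = 1.1 × 10^-1 M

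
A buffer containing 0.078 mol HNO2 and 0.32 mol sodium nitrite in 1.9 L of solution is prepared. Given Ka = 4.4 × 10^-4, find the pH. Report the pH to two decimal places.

pH = 3.97

pKa = −log(4.4 × 10^-4) = 3.357
Using pH = pKa + log([base]/[acid]) with [base]/[acid] = 0.32/0.078:
pH = 3.357 + (+0.613) = 3.97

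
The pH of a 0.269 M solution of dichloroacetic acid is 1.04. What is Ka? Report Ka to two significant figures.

Ka = 4.7 × 10^-2

[H+] = 10^(-1.04) = 9.12 × 10^-2 M
At equilibrium [HA] = 0.269 − 9.12 × 10^-2 = 1.78 × 10^-1 M
Ka = [H+][A-]/[HA] = (9.12 × 10^-2)² / 1.78 × 10^-1 = 4.7 × 10^-2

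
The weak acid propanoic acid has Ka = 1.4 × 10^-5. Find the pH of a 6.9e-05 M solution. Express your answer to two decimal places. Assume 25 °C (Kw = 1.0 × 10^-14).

pH = 4.60

CH3CH2COOH ⇌ CH3CH2COO- + H+
From the ICE table, Ka = [H+]²/(6.9e-05 − [H+]) = 1.4 × 10^-5.
The 5% rule fails; solving [H+]² + Ka·[H+] − Ka·C₀ = 0 exactly:
[H+] = (−Ka + √(Ka² + 4·Ka·C₀))/2 = 2.49 × 10^-5 M
pH = −log(2.49 × 10^-5) = 4.60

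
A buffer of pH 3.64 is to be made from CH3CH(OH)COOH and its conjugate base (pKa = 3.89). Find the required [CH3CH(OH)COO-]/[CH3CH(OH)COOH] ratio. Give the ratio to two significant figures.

ratio = 0.56

pH = pKa + log(r) ⇒ log(r) = 3.64 − 3.89 = -0.25
r = [CH3CH(OH)COO-]/[CH3CH(OH)COOH] = 10^(-0.25) = 0.562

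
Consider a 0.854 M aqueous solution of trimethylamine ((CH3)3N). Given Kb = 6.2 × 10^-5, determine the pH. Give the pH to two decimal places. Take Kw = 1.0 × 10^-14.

pH = 11.86

(CH3)3N + H2O ⇌ (CH3)3NH+ + OH-
Kb = x²/(0.854 − x) = 6.2 × 10^-5
Neglecting x in the denominator: x = √(6.2 × 10^-5 × 0.854) = 7.28 × 10^-3 M
(x/C₀ = 0.85% < 5%, so the approximation holds.)
pOH = −log(7.28 × 10^-3) = 2.14; pH = 14.00 − 2.14 = 11.86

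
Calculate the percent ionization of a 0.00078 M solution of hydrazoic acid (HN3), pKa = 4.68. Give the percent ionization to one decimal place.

HN3 ⇌ N3- + H+; let x = [H+] at equilibrium.
Ka = 10^(−4.68) = 2.09 × 10^-5
Solve x² + 2.09e-05x − 1.63e-08 = 0 → x = 1.18 × 10^-4 M
Fraction ionized = 1.18 × 10^-4 / 0.00078 = 0.1513 → 15.1%

15.1%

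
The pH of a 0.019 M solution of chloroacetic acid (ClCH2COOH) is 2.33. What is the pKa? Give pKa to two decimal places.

[H+] = 10^(-2.33) = 4.68 × 10^-3 M
At equilibrium [HA] = 0.019 − 4.68 × 10^-3 = 1.43 × 10^-2 M
Ka = [H+][A-]/[HA] = (4.68 × 10^-3)² / 1.43 × 10^-2 = 1.53 × 10^-3
pKa = -log(1.53 × 10^-3) = 2.82

pKa = 2.82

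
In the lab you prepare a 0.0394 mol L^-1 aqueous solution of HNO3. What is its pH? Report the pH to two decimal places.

HNO3 is a strong acid and dissociates completely, so [H+] = 0.0394 M.
pH = -log(0.0394) = 1.40

pH = 1.40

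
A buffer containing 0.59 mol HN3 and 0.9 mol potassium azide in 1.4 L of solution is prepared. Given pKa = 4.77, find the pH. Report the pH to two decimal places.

Henderson–Hasselbalch: pH = pKa + log([N3-]/[HN3]) = 4.77 + log(0.9/0.59)
pH = 4.77 + (+0.183) = 4.95

pH = 4.95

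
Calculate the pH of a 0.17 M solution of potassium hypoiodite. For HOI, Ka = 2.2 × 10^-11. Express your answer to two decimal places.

OI- is the conjugate base of the weak acid HOI.
Kb = Kw/Ka = 1.0×10^-14 / 2.2 × 10^-11 = 4.55 × 10^-4
From the ICE table, Kb = x²/(0.17 − x) = 4.55 × 10^-4.
The 5% rule fails; solving x² + Kb·x − Kb·C₀ = 0 exactly:
x = (−Kb + √(Kb² + 4·Kb·C₀))/2 = 8.57 × 10^-3 M
pOH = −log(8.57 × 10^-3) = 2.07; pH = 14.00 − 2.07 = 11.93

pH = 11.93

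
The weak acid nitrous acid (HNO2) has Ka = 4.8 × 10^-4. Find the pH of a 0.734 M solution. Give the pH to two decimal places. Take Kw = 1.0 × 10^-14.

pH = 1.73

HNO2 ⇌ NO2- + H+
From the ICE table, Ka = [H+]²/(0.734 − [H+]) = 4.8 × 10^-4.
Assume [H+] ≪ 0.734: [H+] ≈ √(4.8 × 10^-4 × 0.734) = 1.88 × 10^-2 M
([H+]/C₀ = 2.6% < 5%, so the approximation holds.)
pH = −log(1.88 × 10^-2) = 1.73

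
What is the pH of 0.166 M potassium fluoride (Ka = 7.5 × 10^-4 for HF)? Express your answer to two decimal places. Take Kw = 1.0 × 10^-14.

pH = 8.17

F- is the conjugate base of the weak acid HF.
Kb = Kw/Ka = 1.0×10^-14 / 7.5 × 10^-4 = 1.33 × 10^-11
From the ICE table, Kb = [OH-]²/(0.166 − [OH-]) = 1.33 × 10^-11.
Since Kb ≪ C₀, [OH-] ≈ √(Kb·C₀) = 1.49 × 10^-6 M.
pOH = −log(1.49 × 10^-6) = 5.83; pH = 14.00 − 5.83 = 8.17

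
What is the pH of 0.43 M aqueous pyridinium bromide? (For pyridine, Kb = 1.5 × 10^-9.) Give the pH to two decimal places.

pH = 2.77

C5H5NH+ is the conjugate acid of the weak base C5H5N.
Ka = Kw/Kb = 1.0×10^-14 / 1.5 × 10^-9 = 6.67 × 10^-6
From the ICE table, Ka = x²/(0.43 − x) = 6.67 × 10^-6.
Neglecting x in the denominator: x = √(6.67 × 10^-6 × 0.43) = 1.69 × 10^-3 M
Check: 0.39% ionized — well under 5%, approximation valid.
pH = −log(1.69 × 10^-3) = 2.77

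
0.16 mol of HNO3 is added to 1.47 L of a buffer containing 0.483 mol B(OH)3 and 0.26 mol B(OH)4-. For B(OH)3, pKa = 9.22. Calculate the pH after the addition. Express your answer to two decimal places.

Added H+ converts B(OH)4- to B(OH)3: B(OH)3 → 0.643 mol, B(OH)4- → 0.1 mol.
Henderson–Hasselbalch with mole ratio 0.1/0.643: pH = 9.22 + (-0.808)

pH = 8.41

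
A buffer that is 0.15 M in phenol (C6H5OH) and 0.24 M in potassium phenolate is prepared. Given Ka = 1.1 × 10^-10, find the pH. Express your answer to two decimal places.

pKa = −log(1.1 × 10^-10) = 9.959
pH = pKa + log([A⁻]/[HA]) = 9.959 + log(0.24/0.15)
pH = 9.959 + (+0.204) = 10.16

pH = 10.16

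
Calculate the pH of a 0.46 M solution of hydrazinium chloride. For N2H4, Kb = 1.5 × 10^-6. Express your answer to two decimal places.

N2H5+ is the conjugate acid of the weak base N2H4.
Ka = Kw/Kb = 1.0×10^-14 / 1.5 × 10^-6 = 6.67 × 10^-9
From the ICE table, Ka = x²/(0.46 − x) = 6.67 × 10^-9.
Neglecting x in the denominator: x = √(6.67 × 10^-9 × 0.46) = 5.54 × 10^-5 M
pH = −log(5.54 × 10^-5) = 4.26

pH = 4.26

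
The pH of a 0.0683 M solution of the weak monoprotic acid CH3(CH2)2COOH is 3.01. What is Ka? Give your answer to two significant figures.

Ka = 1.4 × 10^-5

[H+] = 10^(-3.01) = 9.77 × 10^-4 M
At equilibrium [HA] = 0.0683 − 9.77 × 10^-4 = 6.73 × 10^-2 M
Ka = [H+][A-]/[HA] = (9.77 × 10^-4)² / 6.73 × 10^-2 = 1.4 × 10^-5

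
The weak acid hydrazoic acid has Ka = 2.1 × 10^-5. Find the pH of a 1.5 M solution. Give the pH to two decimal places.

HN3 ⇌ N3- + H+
Ka = [H+]²/(1.5 − [H+]) = 2.1 × 10^-5
Assume [H+] ≪ 1.5: [H+] ≈ √(2.1 × 10^-5 × 1.5) = 5.61 × 10^-3 M
([H+]/C₀ = 0.37% < 5%, so the approximation holds.)
pH = −log(5.61 × 10^-3) = 2.25

pH = 2.25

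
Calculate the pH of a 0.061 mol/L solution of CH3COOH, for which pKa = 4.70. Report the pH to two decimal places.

pH = 2.96

CH3COOH ⇌ CH3COO- + H+
Ka = 10^(−4.70) = 2.00 × 10^-5
From the ICE table, Ka = [H+]²/(0.061 − [H+]) = 2.00 × 10^-5.
Since Ka ≪ C₀, [H+] ≈ √(Ka·C₀) = 1.10 × 10^-3 M.
pH = −log(1.10 × 10^-3) = 2.96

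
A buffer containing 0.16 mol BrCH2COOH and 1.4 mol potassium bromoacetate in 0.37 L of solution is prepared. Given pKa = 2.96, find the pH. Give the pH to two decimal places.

Using pH = pKa + log([base]/[acid]) with [base]/[acid] = 1.4/0.16:
pH = 2.96 + (+0.942) = 3.90

pH = 3.90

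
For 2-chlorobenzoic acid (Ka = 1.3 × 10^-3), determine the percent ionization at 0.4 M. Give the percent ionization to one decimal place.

5.5%

ClC6H4COOH ⇌ ClC6H4COO- + H+; let x = [H+] at equilibrium.
Solve x² + 0.0013x − 0.00052 = 0 → x = 2.22 × 10^-2 M
Fraction ionized = 2.22 × 10^-2 / 0.4 = 0.0555 → 5.5%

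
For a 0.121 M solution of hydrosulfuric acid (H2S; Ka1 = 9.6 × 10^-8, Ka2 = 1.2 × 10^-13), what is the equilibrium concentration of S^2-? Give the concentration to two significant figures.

1.2 × 10^-13 M

First ionization gives [H+] ≈ [HS-] = 1.08 × 10^-4 M.
Second step: Ka2 = [H+][S^2-]/[HS-] ≈ [S^2-] (since [H+] ≈ [HS-]).
So [S^2-] ≈ Ka2.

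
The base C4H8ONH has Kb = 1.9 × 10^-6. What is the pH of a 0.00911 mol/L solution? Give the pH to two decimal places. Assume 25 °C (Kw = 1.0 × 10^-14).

pH = 10.12

C4H8ONH + H2O ⇌ C4H8ONH2+ + OH-
Let x = [OH-] at equilibrium. Kb = x²/(0.00911 − x).
Assume x ≪ 0.00911: x ≈ √(1.9 × 10^-6 × 0.00911) = 1.32 × 10^-4 M
pOH = −log(1.32 × 10^-4) = 3.88; pH = 14.00 − 3.88 = 10.12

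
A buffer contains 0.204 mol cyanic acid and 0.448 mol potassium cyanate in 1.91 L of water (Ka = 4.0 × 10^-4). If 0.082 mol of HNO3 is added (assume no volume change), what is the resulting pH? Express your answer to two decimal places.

pH = 3.51

After neutralization: n(HOCN) = 0.286 mol, n(OCN-) = 0.366 mol.
pKa = −log(4.0 × 10^-4) = 3.398
pH = pKa + log([A⁻]/[HA]) = 3.398 + log(0.366/0.286) = 3.398 +0.107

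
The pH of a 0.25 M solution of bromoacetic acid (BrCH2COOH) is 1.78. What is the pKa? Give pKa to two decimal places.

pKa = 2.93

[H+] = 10^(-1.78) = 1.66 × 10^-2 M
At equilibrium [HA] = 0.25 − 1.66 × 10^-2 = 2.33 × 10^-1 M
Ka = [H+][A-]/[HA] = (1.66 × 10^-2)² / 2.33 × 10^-1 = 1.18 × 10^-3
pKa = -log(1.18 × 10^-3) = 2.93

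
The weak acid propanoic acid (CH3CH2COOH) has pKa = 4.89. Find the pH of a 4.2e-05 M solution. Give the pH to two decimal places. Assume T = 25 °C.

pH = 4.75

CH3CH2COOH ⇌ CH3CH2COO- + H+
Ka = 10^(−4.89) = 1.29 × 10^-5
Ka = [H+]²/(4.2e-05 − [H+]) = 1.29 × 10^-5
Here C₀/Ka ≈ 3.26, so the small-[H+] approximation fails. Use the quadratic:
[H+] = (−Ka + √(Ka² + 4·Ka·C₀))/2 = 1.77 × 10^-5 M
pH = −log[H+] = −log(1.77 × 10^-5) = 4.75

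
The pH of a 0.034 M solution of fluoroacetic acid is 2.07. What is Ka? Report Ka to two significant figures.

[H+] = 10^(-2.07) = 8.51 × 10^-3 M
At equilibrium [HA] = 0.034 − 8.51 × 10^-3 = 2.55 × 10^-2 M
Ka = [H+][A-]/[HA] = (8.51 × 10^-3)² / 2.55 × 10^-2 = 2.8 × 10^-3

Ka = 2.8 × 10^-3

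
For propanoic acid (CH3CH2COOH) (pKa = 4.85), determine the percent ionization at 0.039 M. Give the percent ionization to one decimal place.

CH3CH2COOH ⇌ CH3CH2COO- + H+; let x = [H+] at equilibrium.
Ka = 10^(−4.85) = 1.41 × 10^-5
x ≈ √(Ka·C₀) = √(1.41 × 10^-5 × 0.039) = 7.42 × 10^-4 M
% ionization = x/C₀ × 100% = 7.42 × 10^-4/0.039 × 100% = 1.9%

1.9%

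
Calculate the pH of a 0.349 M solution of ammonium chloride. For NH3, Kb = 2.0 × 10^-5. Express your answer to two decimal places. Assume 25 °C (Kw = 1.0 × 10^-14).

pH = 4.88

NH4+ is the conjugate acid of the weak base NH3.
Ka = Kw/Kb = 1.0×10^-14 / 2.0 × 10^-5 = 5.00 × 10^-10
Ka = x²/(0.349 − x) = 5.00 × 10^-10
Since Ka ≪ C₀, x ≈ √(Ka·C₀) = 1.32 × 10^-5 M.
(x/C₀ = 0.0038% < 5%, so the approximation holds.)
pH = −log[H+] = −log(1.32 × 10^-5) = 4.88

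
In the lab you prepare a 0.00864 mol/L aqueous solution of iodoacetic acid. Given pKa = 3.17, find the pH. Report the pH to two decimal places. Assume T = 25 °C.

pH = 2.68

ICH2COOH ⇌ ICH2COO- + H+
Ka = 10^(−3.17) = 6.76 × 10^-4
Ka = [H+]²/(0.00864 − [H+]) = 6.76 × 10^-4
The 5% rule fails; solving [H+]² + Ka·[H+] − Ka·C₀ = 0 exactly:
[H+] = (−Ka + √(Ka² + 4·Ka·C₀))/2 = 2.10 × 10^-3 M
pH = −log(2.10 × 10^-3) = 2.68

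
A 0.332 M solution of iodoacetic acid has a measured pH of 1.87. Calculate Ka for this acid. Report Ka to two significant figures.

[H+] = 10^(-1.87) = 1.35 × 10^-2 M
At equilibrium [HA] = 0.332 − 1.35 × 10^-2 = 3.19 × 10^-1 M
Ka = [H+][A-]/[HA] = (1.35 × 10^-2)² / 3.19 × 10^-1 = 5.7 × 10^-4

Ka = 5.7 × 10^-4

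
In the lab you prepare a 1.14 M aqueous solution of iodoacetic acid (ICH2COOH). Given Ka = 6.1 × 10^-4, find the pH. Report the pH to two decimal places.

ICH2COOH ⇌ ICH2COO- + H+
From the ICE table, Ka = [H+]²/(1.14 − [H+]) = 6.1 × 10^-4.
Assume [H+] ≪ 1.14: [H+] ≈ √(6.1 × 10^-4 × 1.14) = 2.64 × 10^-2 M
pH = −log[H+] = −log(2.64 × 10^-2) = 1.58

pH = 1.58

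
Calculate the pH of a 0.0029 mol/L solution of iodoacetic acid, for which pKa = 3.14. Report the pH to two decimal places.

ICH2COOH ⇌ ICH2COO- + H+
Ka = 10^(−3.14) = 7.24 × 10^-4
Ka = [H+]²/(0.0029 − [H+]) = 7.24 × 10^-4
[H+] is not negligible relative to C₀; solve [H+]² + 0.000724·[H+] − 2.1e-06 = 0.
[H+] = [−0.000724 + √(0.000724² + 8.4e-06)]/2 = 1.13 × 10^-3 M
pH = −log[H+] = −log(1.13 × 10^-3) = 2.95

pH = 2.95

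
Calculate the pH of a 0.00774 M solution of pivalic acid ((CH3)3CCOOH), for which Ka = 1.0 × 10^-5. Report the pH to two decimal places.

pH = 3.56

(CH3)3CCOOH ⇌ (CH3)3CCOO- + H+
Ka = x²/(0.00774 − x) = 1.0 × 10^-5
Assume x ≪ 0.00774: x ≈ √(1.0 × 10^-5 × 0.00774) = 2.78 × 10^-4 M
pH = −log(2.78 × 10^-4) = 3.56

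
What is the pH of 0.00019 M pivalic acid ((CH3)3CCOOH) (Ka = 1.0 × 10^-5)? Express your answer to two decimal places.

(CH3)3CCOOH ⇌ (CH3)3CCOO- + H+
From the ICE table, Ka = x²/(0.00019 − x) = 1.0 × 10^-5.
x is not negligible relative to C₀; solve x² + 1e-05·x − 1.9e-09 = 0.
x = (−Ka + √(Ka² + 4·Ka·C₀))/2 = 3.89 × 10^-5 M
pH = −log[H+] = −log(3.89 × 10^-5) = 4.41

pH = 4.41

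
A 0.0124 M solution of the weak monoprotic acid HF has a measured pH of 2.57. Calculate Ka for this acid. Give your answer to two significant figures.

[H+] = 10^(-2.57) = 2.69 × 10^-3 M
At equilibrium [HA] = 0.0124 − 2.69 × 10^-3 = 9.71 × 10^-3 M
Ka = [H+][A-]/[HA] = (2.69 × 10^-3)² / 9.71 × 10^-3 = 7.5 × 10^-4

Ka = 7.5 × 10^-4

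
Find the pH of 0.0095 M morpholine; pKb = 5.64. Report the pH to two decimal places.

C4H8ONH + H2O ⇌ C4H8ONH2+ + OH-
Kb = 10^(−5.64) = 2.29 × 10^-6
From the ICE table, Kb = x²/(0.0095 − x) = 2.29 × 10^-6.
Neglecting x in the denominator: x = √(2.29 × 10^-6 × 0.0095) = 1.47 × 10^-4 M
(x/C₀ = 1.6% < 5%, so the approximation holds.)
pOH = 3.83, so pH = 14.00 − pOH = 10.17

pH = 10.17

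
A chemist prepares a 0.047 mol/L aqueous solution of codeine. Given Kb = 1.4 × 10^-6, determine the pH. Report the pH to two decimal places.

pH = 10.41

C18H21NO3 + H2O ⇌ C18H22NO3+ + OH-
Kb = x²/(0.047 − x) = 1.4 × 10^-6
Assume x ≪ 0.047: x ≈ √(1.4 × 10^-6 × 0.047) = 2.57 × 10^-4 M
(x/C₀ = 0.55% < 5%, so the approximation holds.)
pOH = −log(2.57 × 10^-4) = 3.59; pH = 14.00 − 3.59 = 10.41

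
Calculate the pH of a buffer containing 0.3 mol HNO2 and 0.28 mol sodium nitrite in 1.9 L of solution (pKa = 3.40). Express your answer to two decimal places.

Henderson–Hasselbalch: pH = pKa + log([NO2-]/[HNO2]) = 3.40 + log(0.28/0.3)
pH = 3.40 + (-0.030) = 3.37

pH = 3.37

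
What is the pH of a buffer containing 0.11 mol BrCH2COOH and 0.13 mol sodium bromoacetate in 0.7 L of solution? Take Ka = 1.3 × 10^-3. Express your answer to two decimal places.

pKa = −log(1.3 × 10^-3) = 2.886
pH = pKa + log([A⁻]/[HA]) = 2.886 + log(0.13/0.11)
pH = 2.886 + (+0.073) = 2.96

pH = 2.96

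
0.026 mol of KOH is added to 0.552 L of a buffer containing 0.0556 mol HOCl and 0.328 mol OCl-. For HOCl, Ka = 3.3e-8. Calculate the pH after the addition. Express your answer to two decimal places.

OH- converts HOCl to OCl-: HOCl → 0.0296 mol, OCl- → 0.354 mol.
pKa = −log(3.3 × 10^-8) = 7.481
pH = pKa + log(n_OCl-/n_HOCl) = 7.481 + log(0.354/0.0296) = 7.481 + (+1.078)

pH = 8.56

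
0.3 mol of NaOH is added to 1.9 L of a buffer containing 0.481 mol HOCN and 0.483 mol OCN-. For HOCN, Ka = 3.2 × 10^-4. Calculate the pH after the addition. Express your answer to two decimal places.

After neutralization: n(HOCN) = 0.181 mol, n(OCN-) = 0.783 mol.
pKa = −log(3.2 × 10^-4) = 3.495
pH = pKa + log(n_OCN-/n_HOCN) = 3.495 + log(0.783/0.181) = 3.495 + (+0.636)

pH = 4.13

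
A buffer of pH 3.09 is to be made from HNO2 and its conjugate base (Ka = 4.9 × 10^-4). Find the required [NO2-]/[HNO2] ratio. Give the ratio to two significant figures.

ratio = 0.60

pKa = -log(4.9 × 10^-4) = 3.310
pH = pKa + log(r) ⇒ log(r) = 3.09 − 3.310 = -0.220
r = [NO2-]/[HNO2] = 10^(-0.220) = 0.603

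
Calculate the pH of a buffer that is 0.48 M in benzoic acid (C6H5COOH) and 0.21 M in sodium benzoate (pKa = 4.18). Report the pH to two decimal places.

pH = 3.82

pH = pKa + log([A⁻]/[HA]) = 4.18 + log(0.21/0.48)
pH = 4.18 + (-0.359) = 3.82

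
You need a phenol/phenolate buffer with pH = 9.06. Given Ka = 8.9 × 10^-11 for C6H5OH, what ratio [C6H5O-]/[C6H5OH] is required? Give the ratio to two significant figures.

pKa = -log(8.9 × 10^-11) = 10.051
pH = pKa + log(r) ⇒ log(r) = 9.06 − 10.051 = -0.991
r = [C6H5O-]/[C6H5OH] = 10^(-0.991) = 0.102

ratio = 0.10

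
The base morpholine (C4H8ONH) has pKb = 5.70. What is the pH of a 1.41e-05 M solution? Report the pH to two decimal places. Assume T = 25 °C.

C4H8ONH + H2O ⇌ C4H8ONH2+ + OH-
Kb = 10^(−5.70) = 2.00 × 10^-6
Kb = [OH-]²/(1.41e-05 − [OH-]) = 2.00 × 10^-6
[OH-] is not negligible relative to C₀; solve [OH-]² + 2e-06·[OH-] − 2.82e-11 = 0.
[OH-] = (−Kb + √(Kb² + 4·Kb·C₀))/2 = 4.40 × 10^-6 M
pOH = −log(4.40 × 10^-6) = 5.36; pH = 14.00 − 5.36 = 8.64

pH = 8.64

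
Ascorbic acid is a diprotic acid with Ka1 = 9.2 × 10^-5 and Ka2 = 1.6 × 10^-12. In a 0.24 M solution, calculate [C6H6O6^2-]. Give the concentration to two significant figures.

First ionization gives [H+] ≈ [HC6H6O6-] = 4.70 × 10^-3 M.
Second step: Ka2 = [H+][C6H6O6^2-]/[HC6H6O6-] ≈ [C6H6O6^2-] (since [H+] ≈ [HC6H6O6-]).
So [C6H6O6^2-] ≈ Ka2.

1.6 × 10^-12 M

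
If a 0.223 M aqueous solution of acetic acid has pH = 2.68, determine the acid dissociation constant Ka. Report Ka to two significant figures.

Ka = 2.0 × 10^-5

[H+] = 10^(-2.68) = 2.09 × 10^-3 M
At equilibrium [HA] = 0.223 − 2.09 × 10^-3 = 2.21 × 10^-1 M
Ka = [H+][A-]/[HA] = (2.09 × 10^-3)² / 2.21 × 10^-1 = 2.0 × 10^-5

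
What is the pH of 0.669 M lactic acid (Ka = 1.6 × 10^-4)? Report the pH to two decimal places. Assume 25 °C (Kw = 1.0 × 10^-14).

CH3CH(OH)COOH ⇌ CH3CH(OH)COO- + H+
From the ICE table, Ka = [H+]²/(0.669 − [H+]) = 1.6 × 10^-4.
Since Ka ≪ C₀, [H+] ≈ √(Ka·C₀) = 1.03 × 10^-2 M.
pH = −log(1.03 × 10^-2) = 1.99

pH = 1.99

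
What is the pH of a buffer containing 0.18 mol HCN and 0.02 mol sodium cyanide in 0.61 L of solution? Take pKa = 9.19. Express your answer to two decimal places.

Henderson–Hasselbalch: pH = pKa + log([CN-]/[HCN]) = 9.19 + log(0.02/0.18)
pH = 9.19 + (-0.954) = 8.24

pH = 8.24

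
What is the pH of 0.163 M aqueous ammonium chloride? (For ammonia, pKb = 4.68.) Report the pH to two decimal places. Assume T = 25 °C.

pH = 5.05

NH4+ is the conjugate acid of the weak base NH3.
Kb = 10^(−4.68) = 2.09 × 10^-5
Ka = Kw/Kb = 1.0×10^-14 / 2.09 × 10^-5 = 4.78 × 10^-10
Ka = [H+]²/(0.163 − [H+]) = 4.78 × 10^-10
Assume [H+] ≪ 0.163: [H+] ≈ √(4.78 × 10^-10 × 0.163) = 8.83 × 10^-6 M
pH = −log[H+] = −log(8.83 × 10^-6) = 5.05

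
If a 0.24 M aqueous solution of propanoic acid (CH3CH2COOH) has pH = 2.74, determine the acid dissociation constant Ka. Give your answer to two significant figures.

[H+] = 10^(-2.74) = 1.82 × 10^-3 M
At equilibrium [HA] = 0.24 − 1.82 × 10^-3 = 2.38 × 10^-1 M
Ka = [H+][A-]/[HA] = (1.82 × 10^-3)² / 2.38 × 10^-1 = 1.4 × 10^-5

Ka = 1.4 × 10^-5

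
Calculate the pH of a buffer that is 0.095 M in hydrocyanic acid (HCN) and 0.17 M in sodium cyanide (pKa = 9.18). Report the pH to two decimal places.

pH = 9.43

Using pH = pKa + log([base]/[acid]) with [base]/[acid] = 0.17/0.095:
pH = 9.18 + (+0.253) = 9.43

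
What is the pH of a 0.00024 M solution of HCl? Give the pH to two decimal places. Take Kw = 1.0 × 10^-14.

pH = 3.62

HCl is a strong acid and dissociates completely, so [H+] = 0.00024 M.
pH = -log(0.00024) = 3.62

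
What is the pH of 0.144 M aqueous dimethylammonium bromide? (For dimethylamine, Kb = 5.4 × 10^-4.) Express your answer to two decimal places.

(CH3)2NH2+ is the conjugate acid of the weak base (CH3)2NH.
Ka = Kw/Kb = 1.0×10^-14 / 5.4 × 10^-4 = 1.85 × 10^-11
From the ICE table, Ka = x²/(0.144 − x) = 1.85 × 10^-11.
Since Ka ≪ C₀, x ≈ √(Ka·C₀) = 1.63 × 10^-6 M.
(x/C₀ = 0.0011% < 5%, so the approximation holds.)
pH = −log(1.63 × 10^-6) = 5.79

pH = 5.79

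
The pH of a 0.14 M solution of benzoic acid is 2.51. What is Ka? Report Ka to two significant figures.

Ka = 7.0 × 10^-5

[H+] = 10^(-2.51) = 3.09 × 10^-3 M
At equilibrium [HA] = 0.14 − 3.09 × 10^-3 = 1.37 × 10^-1 M
Ka = [H+][A-]/[HA] = (3.09 × 10^-3)² / 1.37 × 10^-1 = 7.0 × 10^-5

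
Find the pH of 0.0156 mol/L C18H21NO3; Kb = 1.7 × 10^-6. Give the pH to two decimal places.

pH = 10.21

C18H21NO3 + H2O ⇌ C18H22NO3+ + OH-
Kb = [OH-]²/(0.0156 − [OH-]) = 1.7 × 10^-6
Neglecting [OH-] in the denominator: [OH-] = √(1.7 × 10^-6 × 0.0156) = 1.63 × 10^-4 M
Check: 1% ionized — well under 5%, approximation valid.
pOH = −log(1.63 × 10^-4) = 3.79; pH = 14.00 − 3.79 = 10.21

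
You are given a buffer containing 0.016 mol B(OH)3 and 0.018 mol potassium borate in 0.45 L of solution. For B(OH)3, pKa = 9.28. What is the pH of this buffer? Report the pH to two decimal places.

Henderson–Hasselbalch: pH = pKa + log([B(OH)4-]/[B(OH)3]) = 9.28 + log(0.018/0.016)
pH = 9.28 + (+0.051) = 9.33

pH = 9.33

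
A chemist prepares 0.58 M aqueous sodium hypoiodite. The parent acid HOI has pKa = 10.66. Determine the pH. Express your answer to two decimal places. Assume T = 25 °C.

OI- is the conjugate base of the weak acid HOI.
Ka = 10^(−10.66) = 2.19 × 10^-11
Kb = Kw/Ka = 1.0×10^-14 / 2.19 × 10^-11 = 4.57 × 10^-4
Let x = [OH-] at equilibrium. Kb = x²/(0.58 − x).
Since Kb ≪ C₀, x ≈ √(Kb·C₀) = 1.63 × 10^-2 M.
(x/C₀ = 2.8% < 5%, so the approximation holds.)
pOH = −log(1.63 × 10^-2) = 1.79; pH = 14.00 − 1.79 = 12.21

pH = 12.21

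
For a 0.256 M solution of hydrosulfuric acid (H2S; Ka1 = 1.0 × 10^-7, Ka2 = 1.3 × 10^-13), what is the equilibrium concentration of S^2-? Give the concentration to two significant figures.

1.3 × 10^-13 M

First ionization gives [H+] ≈ [HS-] = 1.60 × 10^-4 M.
Second step: Ka2 = [H+][S^2-]/[HS-] ≈ [S^2-] (since [H+] ≈ [HS-]).
So [S^2-] ≈ Ka2.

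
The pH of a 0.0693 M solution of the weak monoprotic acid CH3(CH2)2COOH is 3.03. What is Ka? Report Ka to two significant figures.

[H+] = 10^(-3.03) = 9.33 × 10^-4 M
At equilibrium [HA] = 0.0693 − 9.33 × 10^-4 = 6.84 × 10^-2 M
Ka = [H+][A-]/[HA] = (9.33 × 10^-4)² / 6.84 × 10^-2 = 1.3 × 10^-5

Ka = 1.3 × 10^-5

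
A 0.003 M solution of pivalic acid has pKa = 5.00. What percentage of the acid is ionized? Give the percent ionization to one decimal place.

5.6%

(CH3)3CCOOH ⇌ (CH3)3CCOO- + H+; let x = [H+] at equilibrium.
Ka = 10^(−5.00) = 1.00 × 10^-5
Solve x² + 1e-05x − 3e-08 = 0 → x = 1.68 × 10^-4 M
Fraction ionized = 1.68 × 10^-4 / 0.003 = 0.0560 → 5.6%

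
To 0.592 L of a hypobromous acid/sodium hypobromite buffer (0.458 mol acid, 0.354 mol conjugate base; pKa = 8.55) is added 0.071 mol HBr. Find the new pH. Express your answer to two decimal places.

pH = 8.28

After neutralization: n(HOBr) = 0.529 mol, n(OBr-) = 0.283 mol.
Henderson–Hasselbalch with mole ratio 0.283/0.529: pH = 8.55 + (-0.272)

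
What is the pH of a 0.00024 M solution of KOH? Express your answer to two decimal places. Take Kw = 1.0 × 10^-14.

pH = 10.38

KOH is a strong base; [OH-] = 0.00024 M.
pOH = -log(0.00024) = 3.62
pH = 14.00 - 3.62 = 10.38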